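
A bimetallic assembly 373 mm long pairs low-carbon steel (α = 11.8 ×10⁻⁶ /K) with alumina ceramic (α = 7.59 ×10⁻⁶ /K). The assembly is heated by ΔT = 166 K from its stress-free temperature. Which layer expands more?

α(low-carbon steel) = 11.8×10⁻⁶/K vs α(alumina ceramic) = 7.59×10⁻⁶/K.
Higher α expands more for the same ΔT: low-carbon steel.

low-carbon steel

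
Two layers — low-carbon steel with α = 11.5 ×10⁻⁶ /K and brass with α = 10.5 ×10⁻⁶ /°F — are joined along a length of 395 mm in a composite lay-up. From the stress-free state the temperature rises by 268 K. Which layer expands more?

brass: α = 10.5×10⁻⁶/°F × 9/5 = 18.9×10⁻⁶/K.
α(low-carbon steel) = 11.5×10⁻⁶/K vs α(brass) = 18.9×10⁻⁶/K.
Higher α expands more for the same ΔT: brass.

brass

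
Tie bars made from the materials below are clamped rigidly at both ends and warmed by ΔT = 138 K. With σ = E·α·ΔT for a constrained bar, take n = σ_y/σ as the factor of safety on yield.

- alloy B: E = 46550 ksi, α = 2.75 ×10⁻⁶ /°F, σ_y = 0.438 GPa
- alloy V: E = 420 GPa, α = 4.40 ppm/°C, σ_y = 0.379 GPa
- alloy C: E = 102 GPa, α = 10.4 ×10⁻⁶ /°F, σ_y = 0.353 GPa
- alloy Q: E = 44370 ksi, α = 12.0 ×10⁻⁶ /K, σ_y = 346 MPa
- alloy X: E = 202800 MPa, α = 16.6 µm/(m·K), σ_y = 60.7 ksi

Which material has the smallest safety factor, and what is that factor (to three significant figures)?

Per material, after unit conversion:
  alloy B: E = 321.0, α = 4.95, σ_y = 438.0 → σ = 219 MPa, n = 2.00
  alloy V: E = 420.0, α = 4.40, σ_y = 379.0 → σ = 255 MPa, n = 1.49
  alloy C: E = 102.0, α = 18.7, σ_y = 353.0 → σ = 264 MPa, n = 1.34
  alloy Q: E = 305.9, α = 12.0, σ_y = 346.0 → σ = 507 MPa, n = 0.683
  alloy X: E = 202.8, α = 16.6, σ_y = 418.5 → σ = 465 MPa, n = 0.901
Alloy Q has the lowest safety factor, n = 0.683.

alloy Q, n = 0.683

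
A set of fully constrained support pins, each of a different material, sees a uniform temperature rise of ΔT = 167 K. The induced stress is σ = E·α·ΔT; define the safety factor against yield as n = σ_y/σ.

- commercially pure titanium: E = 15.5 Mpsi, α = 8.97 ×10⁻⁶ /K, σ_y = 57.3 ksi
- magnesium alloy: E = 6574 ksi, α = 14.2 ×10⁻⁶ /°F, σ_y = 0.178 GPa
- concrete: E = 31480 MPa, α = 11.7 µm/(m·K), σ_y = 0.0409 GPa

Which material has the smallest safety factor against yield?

concrete

Per material, after unit conversion:
  commercially pure titanium: E = 106.9, α = 8.97, σ_y = 395.1 → σ = 160 MPa, n = 2.47
  magnesium alloy: E = 45.33, α = 25.6, σ_y = 178.0 → σ = 193 MPa, n = 0.920
  concrete: E = 31.48, α = 11.7, σ_y = 40.90 → σ = 61.5 MPa, n = 0.665
Concrete has the lowest safety factor, n = 0.665.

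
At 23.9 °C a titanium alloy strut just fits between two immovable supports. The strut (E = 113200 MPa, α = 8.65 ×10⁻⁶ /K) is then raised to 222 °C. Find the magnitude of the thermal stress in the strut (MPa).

E = 113200 MPa = 113.2 GPa.
ΔT = 198.1 K. Constrained thermal stress σ = E·α·ΔT = 113.2×10³ MPa × 8.65×10⁻⁶ × 198.1 = 194 MPa (compressive).

194 MPa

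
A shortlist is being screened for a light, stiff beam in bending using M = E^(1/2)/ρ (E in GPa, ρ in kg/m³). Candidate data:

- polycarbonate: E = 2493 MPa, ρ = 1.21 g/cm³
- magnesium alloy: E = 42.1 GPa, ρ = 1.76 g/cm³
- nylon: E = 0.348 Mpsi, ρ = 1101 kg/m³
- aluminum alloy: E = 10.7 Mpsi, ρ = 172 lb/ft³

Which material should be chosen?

Normalizing units and computing the index:
  polycarbonate: E = 2.493 GPa, ρ = 1210 kg/m³
  magnesium alloy: E = 42.10 GPa, ρ = 1760 kg/m³
  nylon: E = 2.399 GPa, ρ = 1101 kg/m³
  aluminum alloy: E = 73.77 GPa, ρ = 2755 kg/m³
  magnesium alloy: M = 3.69×10⁻³
  aluminum alloy: M = 3.12×10⁻³
  nylon: M = 1.41×10⁻³
  polycarbonate: M = 1.30×10⁻³
Highest index: magnesium alloy.

magnesium alloy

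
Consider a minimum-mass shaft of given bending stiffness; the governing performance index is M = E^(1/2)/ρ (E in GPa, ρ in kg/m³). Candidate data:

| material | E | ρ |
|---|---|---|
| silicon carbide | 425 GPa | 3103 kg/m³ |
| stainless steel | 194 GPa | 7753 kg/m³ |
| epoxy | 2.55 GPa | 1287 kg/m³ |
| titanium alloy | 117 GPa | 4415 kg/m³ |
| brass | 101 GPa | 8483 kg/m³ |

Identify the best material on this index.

Per-candidate index values:
  silicon carbide: M = 6.64×10⁻³
  titanium alloy: M = 2.45×10⁻³
  stainless steel: M = 1.80×10⁻³
  epoxy: M = 1.24×10⁻³
  brass: M = 1.18×10⁻³
Silicon carbide ranks first.

silicon carbide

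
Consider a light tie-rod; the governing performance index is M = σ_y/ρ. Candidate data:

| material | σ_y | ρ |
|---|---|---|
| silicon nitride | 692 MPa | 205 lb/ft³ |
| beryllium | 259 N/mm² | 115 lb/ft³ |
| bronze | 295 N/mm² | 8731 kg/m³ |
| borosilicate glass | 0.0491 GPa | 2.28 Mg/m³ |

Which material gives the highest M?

silicon nitride

In SI units:
  silicon nitride: σ_y = 692.0 MPa, ρ = 3284 kg/m³
  beryllium: σ_y = 259.0 MPa, ρ = 1842 kg/m³
  bronze: σ_y = 295.0 MPa, ρ = 8731 kg/m³
  borosilicate glass: σ_y = 49.10 MPa, ρ = 2280 kg/m³
  silicon nitride: M = 211 kN·m/kg
  beryllium: M = 141 kN·m/kg
  bronze: M = 33.8 kN·m/kg
  borosilicate glass: M = 21.5 kN·m/kg
Silicon nitride ranks first.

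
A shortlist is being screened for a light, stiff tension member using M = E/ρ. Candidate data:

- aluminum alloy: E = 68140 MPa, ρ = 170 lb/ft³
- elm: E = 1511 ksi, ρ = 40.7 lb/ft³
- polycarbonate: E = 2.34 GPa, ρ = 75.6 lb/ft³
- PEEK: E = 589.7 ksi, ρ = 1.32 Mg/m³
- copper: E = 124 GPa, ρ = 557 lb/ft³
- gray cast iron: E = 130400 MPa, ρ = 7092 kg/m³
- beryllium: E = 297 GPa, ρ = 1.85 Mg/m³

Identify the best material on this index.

beryllium

Putting every candidate on a common basis:
  aluminum alloy: E = 68.14 GPa, ρ = 2723 kg/m³
  elm: E = 10.42 GPa, ρ = 652.0 kg/m³
  polycarbonate: E = 2.340 GPa, ρ = 1211 kg/m³
  PEEK: E = 4.066 GPa, ρ = 1320 kg/m³
  copper: E = 124.0 GPa, ρ = 8922 kg/m³
  gray cast iron: E = 130.4 GPa, ρ = 7092 kg/m³
  beryllium: E = 297.0 GPa, ρ = 1850 kg/m³
  beryllium: M = 161 MN·m/kg
  aluminum alloy: M = 25.0 MN·m/kg
  gray cast iron: M = 18.4 MN·m/kg
  elm: M = 16.0 MN·m/kg
  copper: M = 13.9 MN·m/kg
  PEEK: M = 3.08 MN·m/kg
  polycarbonate: M = 1.93 MN·m/kg
Beryllium ranks first.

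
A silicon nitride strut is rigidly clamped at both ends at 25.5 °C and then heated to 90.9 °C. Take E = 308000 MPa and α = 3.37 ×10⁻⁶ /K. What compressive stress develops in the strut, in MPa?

67.9 MPa

E = 308000 MPa = 308.0 GPa.
ΔT = 65.40 K. Constrained thermal stress σ = E·α·ΔT = 308.0×10³ MPa × 3.37×10⁻⁶ × 65.40 = 67.9 MPa (compressive).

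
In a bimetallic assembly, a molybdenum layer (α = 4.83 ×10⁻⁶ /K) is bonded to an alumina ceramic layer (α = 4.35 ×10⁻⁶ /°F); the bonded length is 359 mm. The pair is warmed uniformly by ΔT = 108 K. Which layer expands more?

alumina ceramic

alumina ceramic: α = 4.35×10⁻⁶/°F × 9/5 = 7.83×10⁻⁶/K.
α(molybdenum) = 4.83×10⁻⁶/K vs α(alumina ceramic) = 7.83×10⁻⁶/K.
Higher α expands more for the same ΔT: alumina ceramic.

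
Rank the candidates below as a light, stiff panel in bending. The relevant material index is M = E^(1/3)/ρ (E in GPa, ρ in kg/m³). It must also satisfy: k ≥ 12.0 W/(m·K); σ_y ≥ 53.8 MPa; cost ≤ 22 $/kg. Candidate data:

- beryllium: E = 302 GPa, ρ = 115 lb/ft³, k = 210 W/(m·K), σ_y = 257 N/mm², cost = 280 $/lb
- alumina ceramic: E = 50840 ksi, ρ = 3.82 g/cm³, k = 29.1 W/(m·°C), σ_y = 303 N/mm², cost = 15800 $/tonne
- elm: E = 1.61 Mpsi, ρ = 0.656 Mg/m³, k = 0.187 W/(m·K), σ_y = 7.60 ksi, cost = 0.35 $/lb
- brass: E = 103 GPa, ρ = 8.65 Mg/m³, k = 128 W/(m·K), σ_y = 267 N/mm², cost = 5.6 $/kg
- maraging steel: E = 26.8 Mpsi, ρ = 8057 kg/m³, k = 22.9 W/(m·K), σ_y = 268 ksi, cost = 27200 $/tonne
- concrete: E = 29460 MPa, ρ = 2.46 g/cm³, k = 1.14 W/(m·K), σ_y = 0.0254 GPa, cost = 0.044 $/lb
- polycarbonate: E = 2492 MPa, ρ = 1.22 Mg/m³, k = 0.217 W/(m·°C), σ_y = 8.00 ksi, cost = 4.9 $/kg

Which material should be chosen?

alumina ceramic

Screen on constraints: k ≥ 12.0 W/(m·K); σ_y ≥ 53.8 MPa; cost ≤ 22 $/kg. Survivors: alumina ceramic, brass.
Putting every candidate on a common basis:
  alumina ceramic: E = 350.5 GPa, ρ = 3820 kg/m³
  brass: E = 103.0 GPa, ρ = 8650 kg/m³
  alumina ceramic: M = 1.85×10⁻³
  brass: M = 0.542×10⁻³
Alumina ceramic has the largest M.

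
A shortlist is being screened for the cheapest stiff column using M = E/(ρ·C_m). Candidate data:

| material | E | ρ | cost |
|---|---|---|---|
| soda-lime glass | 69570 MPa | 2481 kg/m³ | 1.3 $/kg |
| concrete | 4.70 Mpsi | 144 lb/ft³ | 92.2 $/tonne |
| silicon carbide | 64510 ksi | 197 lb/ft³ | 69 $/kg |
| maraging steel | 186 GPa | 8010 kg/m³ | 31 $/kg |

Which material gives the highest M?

concrete

Convert each candidate to consistent units, then evaluate M:
  soda-lime glass: E = 69.57 GPa, ρ = 2481 kg/m³, cost = 1.300 $/kg
  concrete: E = 32.41 GPa, ρ = 2307 kg/m³, cost = 0.09220 $/kg
  silicon carbide: E = 444.8 GPa, ρ = 3156 kg/m³, cost = 69.00 $/kg
  maraging steel: E = 186.0 GPa, ρ = 8010 kg/m³, cost = 31.00 $/kg
  concrete: M = 152 MN·m per $
  soda-lime glass: M = 21.6 MN·m per $
  silicon carbide: M = 2.04 MN·m per $
  maraging steel: M = 0.749 MN·m per $
Concrete has the largest M.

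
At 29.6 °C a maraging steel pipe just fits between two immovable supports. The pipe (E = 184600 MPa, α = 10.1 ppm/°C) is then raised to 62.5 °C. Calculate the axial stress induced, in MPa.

61.3 MPa

E = 184600 MPa = 184.6 GPa.
ΔT = 32.90 K. Constrained thermal stress σ = E·α·ΔT = 184.6×10³ MPa × 10.1×10⁻⁶ × 32.90 = 61.3 MPa (compressive).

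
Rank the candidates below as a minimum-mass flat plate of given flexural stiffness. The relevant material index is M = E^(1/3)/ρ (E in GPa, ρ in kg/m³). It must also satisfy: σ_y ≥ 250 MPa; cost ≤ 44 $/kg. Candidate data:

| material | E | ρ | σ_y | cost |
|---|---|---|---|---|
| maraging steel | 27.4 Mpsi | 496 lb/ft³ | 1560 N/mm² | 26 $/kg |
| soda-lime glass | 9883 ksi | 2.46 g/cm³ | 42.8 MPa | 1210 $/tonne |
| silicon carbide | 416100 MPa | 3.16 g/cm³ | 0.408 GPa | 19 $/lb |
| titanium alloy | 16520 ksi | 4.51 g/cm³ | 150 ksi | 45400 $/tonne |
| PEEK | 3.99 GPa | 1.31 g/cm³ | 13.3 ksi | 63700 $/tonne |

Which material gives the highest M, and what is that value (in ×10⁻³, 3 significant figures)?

silicon carbide, M = 2.36×10⁻³

Screen on constraints: σ_y ≥ 250 MPa; cost ≤ 44 $/kg. Survivors: maraging steel, silicon carbide.
Normalizing units and computing the index:
  maraging steel: E = 188.9 GPa, ρ = 7945 kg/m³
  silicon carbide: E = 416.1 GPa, ρ = 3160 kg/m³
  silicon carbide: M = 2.36×10⁻³
  maraging steel: M = 0.722×10⁻³
Silicon carbide has the largest M.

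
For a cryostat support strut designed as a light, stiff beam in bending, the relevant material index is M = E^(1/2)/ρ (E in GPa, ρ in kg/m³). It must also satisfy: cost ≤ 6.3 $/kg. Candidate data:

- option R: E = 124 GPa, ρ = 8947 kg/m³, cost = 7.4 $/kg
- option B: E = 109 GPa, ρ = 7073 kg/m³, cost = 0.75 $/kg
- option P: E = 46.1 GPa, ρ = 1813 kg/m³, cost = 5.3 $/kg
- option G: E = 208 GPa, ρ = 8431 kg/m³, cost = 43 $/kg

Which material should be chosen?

option P

Screen on constraints: cost ≤ 6.3 $/kg. Survivors: option B, option P.
Per-candidate index values:
  option P: M = 3.75×10⁻³
  option B: M = 1.48×10⁻³
Option P ranks first.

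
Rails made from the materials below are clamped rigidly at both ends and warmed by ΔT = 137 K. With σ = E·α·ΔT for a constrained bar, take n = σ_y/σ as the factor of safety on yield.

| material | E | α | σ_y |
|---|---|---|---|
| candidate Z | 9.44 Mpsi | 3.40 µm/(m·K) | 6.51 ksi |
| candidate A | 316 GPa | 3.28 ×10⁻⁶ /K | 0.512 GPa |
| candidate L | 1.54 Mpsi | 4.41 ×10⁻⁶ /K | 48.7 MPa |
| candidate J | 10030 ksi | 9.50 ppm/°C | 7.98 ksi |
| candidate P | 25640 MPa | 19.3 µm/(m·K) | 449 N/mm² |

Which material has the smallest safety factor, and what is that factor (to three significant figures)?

candidate J, n = 0.611

Per material, after unit conversion:
  candidate Z: E = 65.09, α = 3.40, σ_y = 44.88 → σ = 30.3 MPa, n = 1.48
  candidate A: E = 316.0, α = 3.28, σ_y = 512.0 → σ = 142 MPa, n = 3.61
  candidate L: E = 10.62, α = 4.41, σ_y = 48.70 → σ = 6.42 MPa, n = 7.59
  candidate J: E = 69.15, α = 9.50, σ_y = 55.02 → σ = 90.0 MPa, n = 0.611
  candidate P: E = 25.64, α = 19.3, σ_y = 449.0 → σ = 67.8 MPa, n = 6.62
The minimum is candidate J at n = 0.611.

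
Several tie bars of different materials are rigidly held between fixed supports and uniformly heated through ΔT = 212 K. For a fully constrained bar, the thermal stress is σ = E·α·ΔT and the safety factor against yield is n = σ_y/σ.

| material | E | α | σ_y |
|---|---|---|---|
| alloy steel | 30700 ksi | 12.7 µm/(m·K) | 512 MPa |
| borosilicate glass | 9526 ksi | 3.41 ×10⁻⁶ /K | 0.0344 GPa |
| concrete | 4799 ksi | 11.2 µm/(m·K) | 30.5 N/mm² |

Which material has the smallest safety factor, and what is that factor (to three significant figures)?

In consistent units (E in GPa, α in ×10⁻⁶/K, σ_y in MPa):
  alloy steel: E = 211.7, α = 12.7, σ_y = 512.0 → σ = 570 MPa, n = 0.898
  borosilicate glass: E = 65.68, α = 3.41, σ_y = 34.40 → σ = 47.5 MPa, n = 0.725
  concrete: E = 33.09, α = 11.2, σ_y = 30.50 → σ = 78.6 MPa, n = 0.388
Smallest n: concrete with n = 0.388.

concrete, n = 0.388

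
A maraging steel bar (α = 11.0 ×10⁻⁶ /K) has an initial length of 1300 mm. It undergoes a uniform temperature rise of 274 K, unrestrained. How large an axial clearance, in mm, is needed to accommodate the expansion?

ΔL = α·L₀·ΔT = 11.0×10⁻⁶ × 1300 mm × 274.0 K = 3.92 mm.

3.92 mm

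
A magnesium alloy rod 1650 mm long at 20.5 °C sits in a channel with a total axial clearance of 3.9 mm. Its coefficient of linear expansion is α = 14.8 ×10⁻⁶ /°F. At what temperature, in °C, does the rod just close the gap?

α = 14.8×10⁻⁶/°F × 9/5 = 26.6×10⁻⁶/K.
α·L₀·ΔT = 3.9 mm ⇒ ΔT = 3.9 / (26.6×10⁻⁶ × 1650.0) = 88.73 K.
T = 20.5 + 88.73 = 109.2 °C.

109 °C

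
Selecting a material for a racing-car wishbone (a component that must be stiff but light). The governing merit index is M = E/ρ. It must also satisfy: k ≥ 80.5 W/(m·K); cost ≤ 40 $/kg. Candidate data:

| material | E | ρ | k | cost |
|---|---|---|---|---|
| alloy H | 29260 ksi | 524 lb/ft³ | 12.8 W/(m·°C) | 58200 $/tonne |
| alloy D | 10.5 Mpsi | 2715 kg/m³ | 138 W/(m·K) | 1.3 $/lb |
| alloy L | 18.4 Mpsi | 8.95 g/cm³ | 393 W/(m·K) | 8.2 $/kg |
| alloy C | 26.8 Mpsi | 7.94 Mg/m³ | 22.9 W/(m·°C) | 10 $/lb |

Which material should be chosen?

Screen on constraints: k ≥ 80.5 W/(m·K); cost ≤ 40 $/kg. Survivors: alloy D, alloy L.
Putting every candidate on a common basis:
  alloy D: E = 72.39 GPa, ρ = 2715 kg/m³
  alloy L: E = 126.9 GPa, ρ = 8950 kg/m³
  alloy D: M = 26.7 MN·m/kg
  alloy L: M = 14.2 MN·m/kg
Alloy D ranks first.

alloy D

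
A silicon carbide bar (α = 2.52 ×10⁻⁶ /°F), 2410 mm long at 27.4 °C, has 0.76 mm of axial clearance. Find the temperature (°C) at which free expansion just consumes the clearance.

96.9 °C

α = 2.52×10⁻⁶/°F × 9/5 = 4.54×10⁻⁶/K.
α·L₀·ΔT = 0.76 mm ⇒ ΔT = 0.76 / (4.54×10⁻⁶ × 2410.0) = 69.52 K.
T = 27.4 + 69.52 = 96.92 °C.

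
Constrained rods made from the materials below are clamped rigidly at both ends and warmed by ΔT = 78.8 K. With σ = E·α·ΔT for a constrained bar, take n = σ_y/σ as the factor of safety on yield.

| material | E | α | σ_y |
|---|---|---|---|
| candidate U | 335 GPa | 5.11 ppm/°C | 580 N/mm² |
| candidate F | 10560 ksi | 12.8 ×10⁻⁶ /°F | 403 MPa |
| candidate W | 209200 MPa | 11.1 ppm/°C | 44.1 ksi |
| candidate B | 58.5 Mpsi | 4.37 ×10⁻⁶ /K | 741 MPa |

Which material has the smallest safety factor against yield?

Converting E to GPa, α to ×10⁻⁶/K, σ_y to MPa, then σ and n for each:
  candidate U: E = 335.0, α = 5.11, σ_y = 580.0 → σ = 135 MPa, n = 4.30
  candidate F: E = 72.81, α = 23.0, σ_y = 403.0 → σ = 132 MPa, n = 3.05
  candidate W: E = 209.2, α = 11.1, σ_y = 304.1 → σ = 183 MPa, n = 1.66
  candidate B: E = 403.3, α = 4.37, σ_y = 741.0 → σ = 139 MPa, n = 5.34
Candidate W has the lowest safety factor, n = 1.66.

candidate W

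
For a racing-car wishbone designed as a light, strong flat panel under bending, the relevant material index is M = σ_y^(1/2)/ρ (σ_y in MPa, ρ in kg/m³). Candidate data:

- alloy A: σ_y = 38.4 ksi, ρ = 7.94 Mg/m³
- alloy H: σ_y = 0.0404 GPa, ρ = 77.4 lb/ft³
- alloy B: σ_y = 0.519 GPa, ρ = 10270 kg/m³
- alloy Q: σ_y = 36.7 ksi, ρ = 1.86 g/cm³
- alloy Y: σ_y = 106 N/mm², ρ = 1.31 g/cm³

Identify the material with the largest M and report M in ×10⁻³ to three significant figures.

Putting every candidate on a common basis:
  alloy A: σ_y = 264.8 MPa, ρ = 7940 kg/m³
  alloy H: σ_y = 40.40 MPa, ρ = 1240 kg/m³
  alloy B: σ_y = 519.0 MPa, ρ = 10270 kg/m³
  alloy Q: σ_y = 253.0 MPa, ρ = 1860 kg/m³
  alloy Y: σ_y = 106.0 MPa, ρ = 1310 kg/m³
  alloy Q: M = 8.55×10⁻³
  alloy Y: M = 7.86×10⁻³
  alloy H: M = 5.13×10⁻³
  alloy B: M = 2.22×10⁻³
  alloy A: M = 2.05×10⁻³
Highest index: alloy Q.

alloy Q, M = 8.55×10⁻³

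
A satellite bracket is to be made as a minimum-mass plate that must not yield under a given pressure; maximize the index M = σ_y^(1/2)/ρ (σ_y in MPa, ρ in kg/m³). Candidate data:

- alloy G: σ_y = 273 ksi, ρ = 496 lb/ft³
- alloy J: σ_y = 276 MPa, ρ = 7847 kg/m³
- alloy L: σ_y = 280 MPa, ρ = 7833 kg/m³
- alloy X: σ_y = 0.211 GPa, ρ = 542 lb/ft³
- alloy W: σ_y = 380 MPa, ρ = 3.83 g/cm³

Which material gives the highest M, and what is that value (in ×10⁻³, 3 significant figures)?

Putting every candidate on a common basis:
  alloy G: σ_y = 1882 MPa, ρ = 7945 kg/m³
  alloy J: σ_y = 276.0 MPa, ρ = 7847 kg/m³
  alloy L: σ_y = 280.0 MPa, ρ = 7833 kg/m³
  alloy X: σ_y = 211.0 MPa, ρ = 8682 kg/m³
  alloy W: σ_y = 380.0 MPa, ρ = 3830 kg/m³
  alloy G: M = 5.46×10⁻³
  alloy W: M = 5.09×10⁻³
  alloy L: M = 2.14×10⁻³
  alloy J: M = 2.12×10⁻³
  alloy X: M = 1.67×10⁻³
Alloy G ranks first.

alloy G, M = 5.46×10⁻³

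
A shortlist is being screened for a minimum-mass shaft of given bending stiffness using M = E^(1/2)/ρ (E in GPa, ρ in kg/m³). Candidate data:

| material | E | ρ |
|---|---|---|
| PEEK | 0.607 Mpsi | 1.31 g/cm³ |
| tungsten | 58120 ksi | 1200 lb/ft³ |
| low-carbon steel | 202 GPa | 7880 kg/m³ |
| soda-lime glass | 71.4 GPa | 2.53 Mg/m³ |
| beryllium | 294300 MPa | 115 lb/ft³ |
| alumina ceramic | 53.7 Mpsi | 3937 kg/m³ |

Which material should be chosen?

beryllium

Convert each candidate to consistent units, then evaluate M:
  PEEK: E = 4.185 GPa, ρ = 1310 kg/m³
  tungsten: E = 400.7 GPa, ρ = 19220 kg/m³
  low-carbon steel: E = 202.0 GPa, ρ = 7880 kg/m³
  soda-lime glass: E = 71.40 GPa, ρ = 2530 kg/m³
  beryllium: E = 294.3 GPa, ρ = 1842 kg/m³
  alumina ceramic: E = 370.2 GPa, ρ = 3937 kg/m³
  beryllium: M = 9.31×10⁻³
  alumina ceramic: M = 4.89×10⁻³
  soda-lime glass: M = 3.34×10⁻³
  low-carbon steel: M = 1.80×10⁻³
  PEEK: M = 1.56×10⁻³
  tungsten: M = 1.04×10⁻³
Beryllium ranks first.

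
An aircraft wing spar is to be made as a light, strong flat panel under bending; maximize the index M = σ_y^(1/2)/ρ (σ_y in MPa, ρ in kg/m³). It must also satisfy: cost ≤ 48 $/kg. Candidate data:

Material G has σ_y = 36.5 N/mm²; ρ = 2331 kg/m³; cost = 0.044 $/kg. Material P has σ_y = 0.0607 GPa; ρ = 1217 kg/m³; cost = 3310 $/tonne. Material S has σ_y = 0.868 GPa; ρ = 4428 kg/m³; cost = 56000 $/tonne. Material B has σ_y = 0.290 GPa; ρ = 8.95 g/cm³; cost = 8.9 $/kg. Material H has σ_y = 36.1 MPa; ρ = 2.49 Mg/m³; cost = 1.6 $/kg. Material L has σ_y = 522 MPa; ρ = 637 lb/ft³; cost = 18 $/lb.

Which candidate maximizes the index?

material P

Screen on constraints: cost ≤ 48 $/kg. Survivors: material G, material P, material B, material H, material L.
In SI units:
  material G: σ_y = 36.50 MPa, ρ = 2331 kg/m³
  material P: σ_y = 60.70 MPa, ρ = 1217 kg/m³
  material B: σ_y = 290.0 MPa, ρ = 8950 kg/m³
  material H: σ_y = 36.10 MPa, ρ = 2490 kg/m³
  material L: σ_y = 522.0 MPa, ρ = 10200 kg/m³
  material P: M = 6.40×10⁻³
  material G: M = 2.59×10⁻³
  material H: M = 2.41×10⁻³
  material L: M = 2.24×10⁻³
  material B: M = 1.90×10⁻³
The maximum is for material P.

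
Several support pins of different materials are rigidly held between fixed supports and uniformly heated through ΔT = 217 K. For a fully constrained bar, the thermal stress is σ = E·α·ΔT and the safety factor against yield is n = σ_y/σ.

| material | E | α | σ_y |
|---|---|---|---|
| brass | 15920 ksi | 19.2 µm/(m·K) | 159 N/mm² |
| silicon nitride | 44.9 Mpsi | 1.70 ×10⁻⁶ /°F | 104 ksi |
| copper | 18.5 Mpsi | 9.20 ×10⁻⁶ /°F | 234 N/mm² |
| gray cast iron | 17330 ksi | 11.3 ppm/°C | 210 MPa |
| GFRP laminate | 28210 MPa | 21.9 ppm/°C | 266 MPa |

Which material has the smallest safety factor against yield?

Per material, after unit conversion:
  brass: E = 109.8, α = 19.2, σ_y = 159.0 → σ = 457 MPa, n = 0.348
  silicon nitride: E = 309.6, α = 3.06, σ_y = 717.1 → σ = 206 MPa, n = 3.49
  copper: E = 127.6, α = 16.6, σ_y = 234.0 → σ = 458 MPa, n = 0.511
  gray cast iron: E = 119.5, α = 11.3, σ_y = 210.0 → σ = 293 MPa, n = 0.717
  GFRP laminate: E = 28.21, α = 21.9, σ_y = 266.0 → σ = 134 MPa, n = 1.98
Smallest n: brass with n = 0.348.

brass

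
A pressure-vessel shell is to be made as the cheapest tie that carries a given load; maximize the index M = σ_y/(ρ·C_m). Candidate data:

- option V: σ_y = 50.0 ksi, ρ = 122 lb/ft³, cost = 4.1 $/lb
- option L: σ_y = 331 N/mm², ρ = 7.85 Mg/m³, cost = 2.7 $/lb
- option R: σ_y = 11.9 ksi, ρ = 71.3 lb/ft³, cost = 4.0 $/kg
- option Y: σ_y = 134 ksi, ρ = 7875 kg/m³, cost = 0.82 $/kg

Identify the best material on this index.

In SI units:
  option V: σ_y = 344.7 MPa, ρ = 1954 kg/m³, cost = 9.039 $/kg
  option L: σ_y = 331.0 MPa, ρ = 7850 kg/m³, cost = 5.952 $/kg
  option R: σ_y = 82.05 MPa, ρ = 1142 kg/m³, cost = 4.000 $/kg
  option Y: σ_y = 923.9 MPa, ρ = 7875 kg/m³, cost = 0.8200 $/kg
  option Y: M = 143 kN·m per $
  option V: M = 19.5 kN·m per $
  option R: M = 18.0 kN·m per $
  option L: M = 7.08 kN·m per $
Highest index: option Y.

option Y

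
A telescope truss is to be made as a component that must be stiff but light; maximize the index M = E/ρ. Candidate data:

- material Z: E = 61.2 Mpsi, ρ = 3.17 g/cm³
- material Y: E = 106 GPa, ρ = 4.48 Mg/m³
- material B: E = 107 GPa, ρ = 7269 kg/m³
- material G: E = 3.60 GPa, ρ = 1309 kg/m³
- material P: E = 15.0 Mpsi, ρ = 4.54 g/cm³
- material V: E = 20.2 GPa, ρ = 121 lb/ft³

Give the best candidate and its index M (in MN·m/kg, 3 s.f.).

material Z, M = 133 MN·m/kg

Convert each candidate to consistent units, then evaluate M:
  material Z: E = 422.0 GPa, ρ = 3170 kg/m³
  material Y: E = 106.0 GPa, ρ = 4480 kg/m³
  material B: E = 107.0 GPa, ρ = 7269 kg/m³
  material G: E = 3.600 GPa, ρ = 1309 kg/m³
  material P: E = 103.4 GPa, ρ = 4540 kg/m³
  material V: E = 20.20 GPa, ρ = 1938 kg/m³
  material Z: M = 133 MN·m/kg
  material Y: M = 23.7 MN·m/kg
  material P: M = 22.8 MN·m/kg
  material B: M = 14.7 MN·m/kg
  material V: M = 10.4 MN·m/kg
  material G: M = 2.75 MN·m/kg
Material Z has the largest M.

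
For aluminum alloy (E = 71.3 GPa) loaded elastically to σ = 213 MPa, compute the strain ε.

ε = σ/E = 213 / 71300 = 2.99×10⁻³.

2.99×10⁻³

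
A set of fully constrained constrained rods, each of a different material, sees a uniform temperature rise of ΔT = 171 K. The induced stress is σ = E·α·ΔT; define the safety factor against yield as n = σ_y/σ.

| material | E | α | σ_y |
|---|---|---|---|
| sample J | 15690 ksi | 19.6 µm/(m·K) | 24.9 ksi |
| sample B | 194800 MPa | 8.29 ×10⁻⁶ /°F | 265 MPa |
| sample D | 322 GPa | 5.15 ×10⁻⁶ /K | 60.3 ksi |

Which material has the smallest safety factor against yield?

sample J

Per material, after unit conversion:
  sample J: E = 108.2, α = 19.6, σ_y = 171.7 → σ = 363 MPa, n = 0.474
  sample B: E = 194.8, α = 14.9, σ_y = 265.0 → σ = 497 MPa, n = 0.533
  sample D: E = 322.0, α = 5.15, σ_y = 415.8 → σ = 284 MPa, n = 1.47
Smallest n: sample J with n = 0.474.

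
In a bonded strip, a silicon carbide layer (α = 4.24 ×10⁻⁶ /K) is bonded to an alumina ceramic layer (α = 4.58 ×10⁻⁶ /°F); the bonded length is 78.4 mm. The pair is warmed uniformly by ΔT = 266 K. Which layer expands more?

alumina ceramic: α = 4.58×10⁻⁶/°F × 9/5 = 8.24×10⁻⁶/K.
α(silicon carbide) = 4.24×10⁻⁶/K vs α(alumina ceramic) = 8.24×10⁻⁶/K.
Higher α expands more for the same ΔT: alumina ceramic.

alumina ceramic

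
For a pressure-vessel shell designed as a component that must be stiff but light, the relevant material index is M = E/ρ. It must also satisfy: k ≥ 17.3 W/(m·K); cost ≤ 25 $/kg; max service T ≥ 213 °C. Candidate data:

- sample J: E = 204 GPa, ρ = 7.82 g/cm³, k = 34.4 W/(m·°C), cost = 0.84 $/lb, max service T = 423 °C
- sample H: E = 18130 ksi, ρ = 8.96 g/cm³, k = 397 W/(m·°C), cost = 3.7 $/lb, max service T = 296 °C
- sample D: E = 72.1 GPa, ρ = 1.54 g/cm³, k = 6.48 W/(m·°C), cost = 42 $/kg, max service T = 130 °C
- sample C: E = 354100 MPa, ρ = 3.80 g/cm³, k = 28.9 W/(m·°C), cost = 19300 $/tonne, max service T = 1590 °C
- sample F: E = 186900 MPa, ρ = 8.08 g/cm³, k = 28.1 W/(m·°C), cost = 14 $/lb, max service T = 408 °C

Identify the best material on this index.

Screen on constraints: k ≥ 17.3 W/(m·K); cost ≤ 25 $/kg; max service T ≥ 213 °C. Survivors: sample J, sample H, sample C.
Putting every candidate on a common basis:
  sample J: E = 204.0 GPa, ρ = 7820 kg/m³
  sample H: E = 125.0 GPa, ρ = 8960 kg/m³
  sample C: E = 354.1 GPa, ρ = 3800 kg/m³
  sample C: M = 93.2 MN·m/kg
  sample J: M = 26.1 MN·m/kg
  sample H: M = 14.0 MN·m/kg
Highest index: sample C.

sample C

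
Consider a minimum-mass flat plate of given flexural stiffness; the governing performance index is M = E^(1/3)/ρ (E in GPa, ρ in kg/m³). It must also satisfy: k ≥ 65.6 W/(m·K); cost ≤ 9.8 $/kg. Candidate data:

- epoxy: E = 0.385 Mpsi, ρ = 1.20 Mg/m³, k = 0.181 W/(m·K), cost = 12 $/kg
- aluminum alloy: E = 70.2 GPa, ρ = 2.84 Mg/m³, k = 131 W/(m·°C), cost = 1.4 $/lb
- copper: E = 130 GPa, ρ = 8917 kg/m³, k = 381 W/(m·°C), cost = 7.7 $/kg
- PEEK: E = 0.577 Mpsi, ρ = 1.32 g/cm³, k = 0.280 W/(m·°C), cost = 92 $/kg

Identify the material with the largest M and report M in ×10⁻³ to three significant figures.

aluminum alloy, M = 1.45×10⁻³

Screen on constraints: k ≥ 65.6 W/(m·K); cost ≤ 9.8 $/kg. Survivors: aluminum alloy, copper.
In SI units:
  aluminum alloy: E = 70.20 GPa, ρ = 2840 kg/m³
  copper: E = 130.0 GPa, ρ = 8917 kg/m³
  aluminum alloy: M = 1.45×10⁻³
  copper: M = 0.568×10⁻³
Highest index: aluminum alloy.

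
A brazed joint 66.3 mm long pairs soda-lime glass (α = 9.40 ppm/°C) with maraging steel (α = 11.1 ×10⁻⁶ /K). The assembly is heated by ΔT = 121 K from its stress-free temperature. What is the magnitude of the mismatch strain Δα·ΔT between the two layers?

Δα = |9.40 − 11.1|×10⁻⁶/K = 1.70×10⁻⁶/K.
Mismatch strain = Δα·ΔT = 1.70×10⁻⁶ × 121.0 = 2.06×10⁻⁴.

2.06×10⁻⁴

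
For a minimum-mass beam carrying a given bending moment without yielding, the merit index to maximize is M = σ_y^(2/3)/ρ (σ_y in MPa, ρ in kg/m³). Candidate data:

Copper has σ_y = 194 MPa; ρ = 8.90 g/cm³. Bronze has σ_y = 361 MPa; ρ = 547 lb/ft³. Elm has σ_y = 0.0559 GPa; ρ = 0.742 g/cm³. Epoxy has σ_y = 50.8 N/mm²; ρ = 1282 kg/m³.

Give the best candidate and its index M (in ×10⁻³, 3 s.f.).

elm, M = 19.7×10⁻³

After converting to SI:
  copper: σ_y = 194.0 MPa, ρ = 8900 kg/m³
  bronze: σ_y = 361.0 MPa, ρ = 8762 kg/m³
  elm: σ_y = 55.90 MPa, ρ = 742.0 kg/m³
  epoxy: σ_y = 50.80 MPa, ρ = 1282 kg/m³
  elm: M = 19.7×10⁻³
  epoxy: M = 10.7×10⁻³
  bronze: M = 5.79×10⁻³
  copper: M = 3.77×10⁻³
Elm has the largest M.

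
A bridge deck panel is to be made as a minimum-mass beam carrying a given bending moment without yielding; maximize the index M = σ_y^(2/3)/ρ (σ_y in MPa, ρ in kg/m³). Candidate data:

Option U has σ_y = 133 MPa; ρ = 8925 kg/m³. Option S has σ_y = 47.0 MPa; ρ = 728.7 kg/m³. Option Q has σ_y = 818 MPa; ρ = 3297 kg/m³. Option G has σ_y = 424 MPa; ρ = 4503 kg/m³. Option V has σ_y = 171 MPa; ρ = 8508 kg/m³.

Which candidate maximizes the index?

option Q

Per-candidate index values:
  option Q: M = 26.5×10⁻³
  option S: M = 17.9×10⁻³
  option G: M = 12.5×10⁻³
  option V: M = 3.62×10⁻³
  option U: M = 2.92×10⁻³
Highest index: option Q.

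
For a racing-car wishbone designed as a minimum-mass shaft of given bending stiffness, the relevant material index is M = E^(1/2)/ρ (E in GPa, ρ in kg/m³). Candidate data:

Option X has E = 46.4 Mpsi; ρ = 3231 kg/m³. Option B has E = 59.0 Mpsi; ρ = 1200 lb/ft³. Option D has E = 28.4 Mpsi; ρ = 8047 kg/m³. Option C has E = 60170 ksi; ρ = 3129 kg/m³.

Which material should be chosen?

Convert each candidate to consistent units, then evaluate M:
  option X: E = 319.9 GPa, ρ = 3231 kg/m³
  option B: E = 406.8 GPa, ρ = 19220 kg/m³
  option D: E = 195.8 GPa, ρ = 8047 kg/m³
  option C: E = 414.9 GPa, ρ = 3129 kg/m³
  option C: M = 6.51×10⁻³
  option X: M = 5.54×10⁻³
  option D: M = 1.74×10⁻³
  option B: M = 1.05×10⁻³
The maximum is for option C.

option C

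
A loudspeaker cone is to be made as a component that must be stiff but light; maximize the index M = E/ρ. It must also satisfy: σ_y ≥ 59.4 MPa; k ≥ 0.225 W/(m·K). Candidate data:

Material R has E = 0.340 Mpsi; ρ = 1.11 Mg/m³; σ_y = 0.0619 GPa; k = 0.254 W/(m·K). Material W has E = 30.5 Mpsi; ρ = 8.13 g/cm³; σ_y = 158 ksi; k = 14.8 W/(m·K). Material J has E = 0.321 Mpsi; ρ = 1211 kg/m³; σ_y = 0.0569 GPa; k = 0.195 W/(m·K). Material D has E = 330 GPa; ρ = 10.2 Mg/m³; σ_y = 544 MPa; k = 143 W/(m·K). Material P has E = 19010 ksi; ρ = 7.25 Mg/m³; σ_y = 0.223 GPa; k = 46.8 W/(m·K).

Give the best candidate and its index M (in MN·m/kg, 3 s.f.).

material D, M = 32.4 MN·m/kg

Screen on constraints: σ_y ≥ 59.4 MPa; k ≥ 0.225 W/(m·K). Survivors: material R, material W, material D, material P.
In SI units:
  material R: E = 2.344 GPa, ρ = 1110 kg/m³
  material W: E = 210.3 GPa, ρ = 8130 kg/m³
  material D: E = 330.0 GPa, ρ = 10200 kg/m³
  material P: E = 131.1 GPa, ρ = 7250 kg/m³
  material D: M = 32.4 MN·m/kg
  material W: M = 25.9 MN·m/kg
  material P: M = 18.1 MN·m/kg
  material R: M = 2.11 MN·m/kg
Highest index: material D.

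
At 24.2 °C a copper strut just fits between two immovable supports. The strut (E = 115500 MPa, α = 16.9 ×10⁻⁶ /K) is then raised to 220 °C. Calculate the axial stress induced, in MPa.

E = 115500 MPa = 115.5 GPa.
ΔT = 195.8 K. Constrained thermal stress σ = E·α·ΔT = 115.5×10³ MPa × 16.9×10⁻⁶ × 195.8 = 382 MPa (compressive).

382 MPa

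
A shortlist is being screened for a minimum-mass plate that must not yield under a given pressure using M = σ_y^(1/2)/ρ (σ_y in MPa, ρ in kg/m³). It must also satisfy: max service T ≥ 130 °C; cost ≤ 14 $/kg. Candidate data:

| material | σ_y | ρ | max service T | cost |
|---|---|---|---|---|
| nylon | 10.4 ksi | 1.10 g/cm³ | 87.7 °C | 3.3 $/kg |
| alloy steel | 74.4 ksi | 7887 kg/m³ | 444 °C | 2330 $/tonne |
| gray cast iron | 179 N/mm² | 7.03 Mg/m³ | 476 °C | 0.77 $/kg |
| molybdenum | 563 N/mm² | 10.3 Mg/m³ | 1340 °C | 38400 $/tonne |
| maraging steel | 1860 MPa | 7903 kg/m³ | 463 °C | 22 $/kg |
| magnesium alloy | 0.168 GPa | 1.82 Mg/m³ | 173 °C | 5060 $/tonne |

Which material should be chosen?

magnesium alloy

Screen on constraints: max service T ≥ 130 °C; cost ≤ 14 $/kg. Survivors: alloy steel, gray cast iron, magnesium alloy.
After converting to SI:
  alloy steel: σ_y = 513.0 MPa, ρ = 7887 kg/m³
  gray cast iron: σ_y = 179.0 MPa, ρ = 7030 kg/m³
  magnesium alloy: σ_y = 168.0 MPa, ρ = 1820 kg/m³
  magnesium alloy: M = 7.12×10⁻³
  alloy steel: M = 2.87×10⁻³
  gray cast iron: M = 1.90×10⁻³
Magnesium alloy ranks first.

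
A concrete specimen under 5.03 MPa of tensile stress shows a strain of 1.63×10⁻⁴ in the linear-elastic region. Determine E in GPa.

E = σ/ε = 5.03 MPa / 1.63×10⁻⁴ = 30860 MPa = 30.9 GPa.

30.9 GPa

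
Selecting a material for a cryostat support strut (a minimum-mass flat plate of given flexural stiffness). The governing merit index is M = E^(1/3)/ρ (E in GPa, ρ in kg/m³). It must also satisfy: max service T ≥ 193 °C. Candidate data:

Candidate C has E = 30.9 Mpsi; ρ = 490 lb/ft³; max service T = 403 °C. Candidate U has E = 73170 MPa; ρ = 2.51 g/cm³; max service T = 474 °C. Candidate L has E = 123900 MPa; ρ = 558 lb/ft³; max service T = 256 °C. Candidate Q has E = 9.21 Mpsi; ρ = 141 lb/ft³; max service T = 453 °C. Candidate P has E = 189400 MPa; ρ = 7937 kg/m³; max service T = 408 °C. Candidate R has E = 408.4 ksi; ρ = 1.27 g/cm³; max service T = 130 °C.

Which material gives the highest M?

Screen on constraints: max service T ≥ 193 °C. Survivors: candidate C, candidate U, candidate L, candidate Q, candidate P.
Putting every candidate on a common basis:
  candidate C: E = 213.0 GPa, ρ = 7849 kg/m³
  candidate U: E = 73.17 GPa, ρ = 2510 kg/m³
  candidate L: E = 123.9 GPa, ρ = 8938 kg/m³
  candidate Q: E = 63.50 GPa, ρ = 2259 kg/m³
  candidate P: E = 189.4 GPa, ρ = 7937 kg/m³
  candidate Q: M = 1.77×10⁻³
  candidate U: M = 1.67×10⁻³
  candidate C: M = 0.761×10⁻³
  candidate P: M = 0.724×10⁻³
  candidate L: M = 0.558×10⁻³
Candidate Q ranks first.

candidate Q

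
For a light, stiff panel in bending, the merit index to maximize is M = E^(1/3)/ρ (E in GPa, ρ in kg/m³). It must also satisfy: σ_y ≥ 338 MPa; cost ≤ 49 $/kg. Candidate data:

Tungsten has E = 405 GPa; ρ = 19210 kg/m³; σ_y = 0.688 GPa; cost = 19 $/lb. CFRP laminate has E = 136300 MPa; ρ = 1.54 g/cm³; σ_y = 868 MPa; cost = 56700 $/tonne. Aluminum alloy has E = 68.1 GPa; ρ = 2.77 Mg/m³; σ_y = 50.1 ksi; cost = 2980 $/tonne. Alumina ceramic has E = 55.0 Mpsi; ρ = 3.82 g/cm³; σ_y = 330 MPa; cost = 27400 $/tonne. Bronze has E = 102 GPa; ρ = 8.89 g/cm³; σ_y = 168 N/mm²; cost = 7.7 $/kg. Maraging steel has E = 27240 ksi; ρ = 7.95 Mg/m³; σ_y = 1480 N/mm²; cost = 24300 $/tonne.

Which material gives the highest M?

Screen on constraints: σ_y ≥ 338 MPa; cost ≤ 49 $/kg. Survivors: tungsten, aluminum alloy, maraging steel.
After converting to SI:
  tungsten: E = 405.0 GPa, ρ = 19210 kg/m³
  aluminum alloy: E = 68.10 GPa, ρ = 2770 kg/m³
  maraging steel: E = 187.8 GPa, ρ = 7950 kg/m³
  aluminum alloy: M = 1.47×10⁻³
  maraging steel: M = 0.720×10⁻³
  tungsten: M = 0.385×10⁻³
The maximum is for aluminum alloy.

aluminum alloy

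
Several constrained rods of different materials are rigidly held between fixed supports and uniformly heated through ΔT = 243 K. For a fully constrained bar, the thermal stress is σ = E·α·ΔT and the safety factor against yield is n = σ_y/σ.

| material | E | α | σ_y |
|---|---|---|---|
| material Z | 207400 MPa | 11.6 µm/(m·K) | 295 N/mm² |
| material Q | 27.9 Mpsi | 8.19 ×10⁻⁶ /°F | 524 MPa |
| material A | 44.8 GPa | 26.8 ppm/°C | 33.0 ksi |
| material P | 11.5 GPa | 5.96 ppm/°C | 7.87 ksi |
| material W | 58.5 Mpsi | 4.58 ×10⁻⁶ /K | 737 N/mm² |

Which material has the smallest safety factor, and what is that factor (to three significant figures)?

material Z, n = 0.505

With everything in SI (GPa, ×10⁻⁶/K, MPa):
  material Z: E = 207.4, α = 11.6, σ_y = 295.0 → σ = 585 MPa, n = 0.505
  material Q: E = 192.4, α = 14.7, σ_y = 524.0 → σ = 689 MPa, n = 0.760
  material A: E = 44.80, α = 26.8, σ_y = 227.5 → σ = 292 MPa, n = 0.780
  material P: E = 11.50, α = 5.96, σ_y = 54.26 → σ = 16.7 MPa, n = 3.26
  material W: E = 403.3, α = 4.58, σ_y = 737.0 → σ = 449 MPa, n = 1.64
Material Z has the lowest safety factor, n = 0.505.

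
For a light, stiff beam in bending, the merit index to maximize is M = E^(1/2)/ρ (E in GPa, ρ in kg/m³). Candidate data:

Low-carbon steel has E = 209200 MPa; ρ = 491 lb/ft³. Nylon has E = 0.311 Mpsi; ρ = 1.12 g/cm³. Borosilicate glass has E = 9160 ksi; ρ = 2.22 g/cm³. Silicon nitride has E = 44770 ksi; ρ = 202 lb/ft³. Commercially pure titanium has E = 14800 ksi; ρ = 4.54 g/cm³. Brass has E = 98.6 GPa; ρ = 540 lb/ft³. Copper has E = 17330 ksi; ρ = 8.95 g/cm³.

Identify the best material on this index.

Convert each candidate to consistent units, then evaluate M:
  low-carbon steel: E = 209.2 GPa, ρ = 7865 kg/m³
  nylon: E = 2.144 GPa, ρ = 1120 kg/m³
  borosilicate glass: E = 63.16 GPa, ρ = 2220 kg/m³
  silicon nitride: E = 308.7 GPa, ρ = 3236 kg/m³
  commercially pure titanium: E = 102.0 GPa, ρ = 4540 kg/m³
  brass: E = 98.60 GPa, ρ = 8650 kg/m³
  copper: E = 119.5 GPa, ρ = 8950 kg/m³
  silicon nitride: M = 5.43×10⁻³
  borosilicate glass: M = 3.58×10⁻³
  commercially pure titanium: M = 2.23×10⁻³
  low-carbon steel: M = 1.84×10⁻³
  nylon: M = 1.31×10⁻³
  copper: M = 1.22×10⁻³
  brass: M = 1.15×10⁻³
The maximum is for silicon nitride.

silicon nitride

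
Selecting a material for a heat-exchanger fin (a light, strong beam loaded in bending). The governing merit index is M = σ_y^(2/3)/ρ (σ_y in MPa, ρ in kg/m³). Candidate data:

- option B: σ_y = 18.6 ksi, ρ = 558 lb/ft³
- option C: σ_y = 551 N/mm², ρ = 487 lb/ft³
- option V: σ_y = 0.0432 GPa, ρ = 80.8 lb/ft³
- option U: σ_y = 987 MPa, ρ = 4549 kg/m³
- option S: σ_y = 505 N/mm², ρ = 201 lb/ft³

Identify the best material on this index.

option U

Putting every candidate on a common basis:
  option B: σ_y = 128.2 MPa, ρ = 8938 kg/m³
  option C: σ_y = 551.0 MPa, ρ = 7801 kg/m³
  option V: σ_y = 43.20 MPa, ρ = 1294 kg/m³
  option U: σ_y = 987.0 MPa, ρ = 4549 kg/m³
  option S: σ_y = 505.0 MPa, ρ = 3220 kg/m³
  option U: M = 21.8×10⁻³
  option S: M = 19.7×10⁻³
  option V: M = 9.51×10⁻³
  option C: M = 8.62×10⁻³
  option B: M = 2.85×10⁻³
Highest index: option U.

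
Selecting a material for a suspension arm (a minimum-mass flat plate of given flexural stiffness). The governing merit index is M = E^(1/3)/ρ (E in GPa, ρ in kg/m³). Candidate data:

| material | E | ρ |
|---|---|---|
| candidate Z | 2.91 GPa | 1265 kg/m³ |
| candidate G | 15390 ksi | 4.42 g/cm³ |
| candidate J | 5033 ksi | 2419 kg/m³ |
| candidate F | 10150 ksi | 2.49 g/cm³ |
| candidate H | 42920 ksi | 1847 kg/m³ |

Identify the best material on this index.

Convert each candidate to consistent units, then evaluate M:
  candidate Z: E = 2.910 GPa, ρ = 1265 kg/m³
  candidate G: E = 106.1 GPa, ρ = 4420 kg/m³
  candidate J: E = 34.70 GPa, ρ = 2419 kg/m³
  candidate F: E = 69.98 GPa, ρ = 2490 kg/m³
  candidate H: E = 295.9 GPa, ρ = 1847 kg/m³
  candidate H: M = 3.61×10⁻³
  candidate F: M = 1.65×10⁻³
  candidate J: M = 1.35×10⁻³
  candidate Z: M = 1.13×10⁻³
  candidate G: M = 1.07×10⁻³
Candidate H has the largest M.

candidate H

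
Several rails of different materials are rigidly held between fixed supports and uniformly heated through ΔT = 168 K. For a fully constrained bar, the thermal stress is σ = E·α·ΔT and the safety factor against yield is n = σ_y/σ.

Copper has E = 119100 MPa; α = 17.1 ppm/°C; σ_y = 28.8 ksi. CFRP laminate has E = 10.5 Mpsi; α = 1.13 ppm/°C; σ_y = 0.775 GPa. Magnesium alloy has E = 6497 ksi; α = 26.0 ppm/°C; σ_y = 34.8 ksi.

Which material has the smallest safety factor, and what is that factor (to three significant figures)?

copper, n = 0.580

With everything in SI (GPa, ×10⁻⁶/K, MPa):
  copper: E = 119.1, α = 17.1, σ_y = 198.6 → σ = 342 MPa, n = 0.580
  CFRP laminate: E = 72.39, α = 1.13, σ_y = 775.0 → σ = 13.7 MPa, n = 56.4
  magnesium alloy: E = 44.80, α = 26.0, σ_y = 239.9 → σ = 196 MPa, n = 1.23
Smallest n: copper with n = 0.580.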